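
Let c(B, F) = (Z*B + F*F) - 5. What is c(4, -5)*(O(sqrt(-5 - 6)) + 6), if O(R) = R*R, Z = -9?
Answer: 80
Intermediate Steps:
c(B, F) = -5 + F**2 - 9*B (c(B, F) = (-9*B + F*F) - 5 = (-9*B + F**2) - 5 = (F**2 - 9*B) - 5 = -5 + F**2 - 9*B)
O(R) = R**2
c(4, -5)*(O(sqrt(-5 - 6)) + 6) = (-5 + (-5)**2 - 9*4)*((sqrt(-5 - 6))**2 + 6) = (-5 + 25 - 36)*((sqrt(-11))**2 + 6) = -16*((I*sqrt(11))**2 + 6) = -16*(-11 + 6) = -16*(-5) = 80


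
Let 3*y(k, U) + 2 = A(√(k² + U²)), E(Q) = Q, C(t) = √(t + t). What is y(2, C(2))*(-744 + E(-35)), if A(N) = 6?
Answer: -3116/3 ≈ -1038.7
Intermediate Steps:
C(t) = √2*√t (C(t) = √(2*t) = √2*√t)
y(k, U) = 4/3 (y(k, U) = -⅔ + (⅓)*6 = -⅔ + 2 = 4/3)
y(2, C(2))*(-744 + E(-35)) = 4*(-744 - 35)/3 = (4/3)*(-779) = -3116/3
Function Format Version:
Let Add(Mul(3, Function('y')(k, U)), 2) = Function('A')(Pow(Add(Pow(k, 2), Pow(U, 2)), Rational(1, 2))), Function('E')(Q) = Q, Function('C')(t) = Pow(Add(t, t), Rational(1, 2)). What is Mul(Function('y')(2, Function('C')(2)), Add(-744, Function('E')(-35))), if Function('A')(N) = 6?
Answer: Rational(-3116, 3) ≈ -1038.7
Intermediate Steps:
Function('C')(t) = Mul(Pow(2, Rational(1, 2)), Pow(t, Rational(1, 2))) (Function('C')(t) = Pow(Mul(2, t), Rational(1, 2)) = Mul(Pow(2, Rational(1, 2)), Pow(t, Rational(1, 2))))
Function('y')(k, U) = Rational(4, 3) (Function('y')(k, U) = Add(Rational(-2, 3), Mul(Rational(1, 3), 6)) = Add(Rational(-2, 3), 2) = Rational(4, 3))
Mul(Function('y')(2, Function('C')(2)), Add(-744, Function('E')(-35))) = Mul(Rational(4, 3), Add(-744, -35)) = Mul(Rational(4, 3), -779) = Rational(-3116, 3)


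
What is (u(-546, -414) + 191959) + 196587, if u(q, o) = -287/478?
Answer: 185724701/478 ≈ 3.8855e+5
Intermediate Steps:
u(q, o) = -287/478 (u(q, o) = -287*1/478 = -287/478)
(u(-546, -414) + 191959) + 196587 = (-287/478 + 191959) + 196587 = 91756115/478 + 196587 = 185724701/478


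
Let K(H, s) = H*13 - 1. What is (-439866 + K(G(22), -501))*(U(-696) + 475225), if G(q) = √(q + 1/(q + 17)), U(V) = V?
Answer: -208729647643 + 474529*√33501/3 ≈ -2.0870e+11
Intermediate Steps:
G(q) = √(q + 1/(17 + q))
K(H, s) = -1 + 13*H (K(H, s) = 13*H - 1 = -1 + 13*H)
(-439866 + K(G(22), -501))*(U(-696) + 475225) = (-439866 + (-1 + 13*√((1 + 22*(17 + 22))/(17 + 22))))*(-696 + 475225) = (-439866 + (-1 + 13*√((1 + 22*39)/39)))*474529 = (-439866 + (-1 + 13*√((1 + 858)/39)))*474529 = (-439866 + (-1 + 13*√((1/39)*859)))*474529 = (-439866 + (-1 + 13*√(859/39)))*474529 = (-439866 + (-1 + 13*(√33501/39)))*474529 = (-439866 + (-1 + √33501/3))*474529 = (-439867 + √33501/3)*474529 = -208729647643 + 474529*√33501/3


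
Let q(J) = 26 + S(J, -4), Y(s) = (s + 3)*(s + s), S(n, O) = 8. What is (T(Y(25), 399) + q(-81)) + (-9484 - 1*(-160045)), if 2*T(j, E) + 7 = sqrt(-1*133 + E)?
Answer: 301183/2 + sqrt(266)/2 ≈ 1.5060e+5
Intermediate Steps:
Y(s) = 2*s*(3 + s) (Y(s) = (3 + s)*(2*s) = 2*s*(3 + s))
T(j, E) = -7/2 + sqrt(-133 + E)/2 (T(j, E) = -7/2 + sqrt(-1*133 + E)/2 = -7/2 + sqrt(-133 + E)/2)
q(J) = 34 (q(J) = 26 + 8 = 34)
(T(Y(25), 399) + q(-81)) + (-9484 - 1*(-160045)) = ((-7/2 + sqrt(-133 + 399)/2) + 34) + (-9484 - 1*(-160045)) = ((-7/2 + sqrt(266)/2) + 34) + (-9484 + 160045) = (61/2 + sqrt(266)/2) + 150561 = 301183/2 + sqrt(266)/2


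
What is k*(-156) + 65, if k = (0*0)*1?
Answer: 65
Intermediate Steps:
k = 0 (k = 0*1 = 0)
k*(-156) + 65 = 0*(-156) + 65 = 0 + 65 = 65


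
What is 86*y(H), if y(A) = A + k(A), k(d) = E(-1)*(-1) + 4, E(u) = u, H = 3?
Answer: 688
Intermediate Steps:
k(d) = 5 (k(d) = -1*(-1) + 4 = 1 + 4 = 5)
y(A) = 5 + A (y(A) = A + 5 = 5 + A)
86*y(H) = 86*(5 + 3) = 86*8 = 688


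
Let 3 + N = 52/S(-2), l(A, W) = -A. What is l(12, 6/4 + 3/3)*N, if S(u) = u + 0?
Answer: 348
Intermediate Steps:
S(u) = u
N = -29 (N = -3 + 52/(-2) = -3 + 52*(-1/2) = -3 - 26 = -29)
l(12, 6/4 + 3/3)*N = -1*12*(-29) = -12*(-29) = 348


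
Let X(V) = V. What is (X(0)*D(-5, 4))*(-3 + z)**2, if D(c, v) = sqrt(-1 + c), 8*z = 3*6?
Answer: 0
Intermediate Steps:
z = 9/4 (z = (3*6)/8 = (1/8)*18 = 9/4 ≈ 2.2500)
(X(0)*D(-5, 4))*(-3 + z)**2 = (0*sqrt(-1 - 5))*(-3 + 9/4)**2 = (0*sqrt(-6))*(-3/4)**2 = (0*(I*sqrt(6)))*(9/16) = 0*(9/16) = 0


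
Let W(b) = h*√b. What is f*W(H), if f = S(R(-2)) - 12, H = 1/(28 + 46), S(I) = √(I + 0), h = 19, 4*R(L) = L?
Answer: 19*√74*(-24 + I*√2)/148 ≈ -26.504 + 1.5618*I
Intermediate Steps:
R(L) = L/4
S(I) = √I
H = 1/74 ≈ 0.013514
W(b) = 19*√b
f = -12 + I*√2/2 (f = √((¼)*(-2)) - 12 = √(-½) - 12 = I*√2/2 - 12 = -12 + I*√2/2 ≈ -12.0 + 0.70711*I)
f*W(H) = (-12 + I*√2/2)*(19*√(1/74)) = (-12 + I*√2/2)*(19*(√74/74)) = (-12 + I*√2/2)*(19*√74/74) = 19*√74*(-12 + I*√2/2)/74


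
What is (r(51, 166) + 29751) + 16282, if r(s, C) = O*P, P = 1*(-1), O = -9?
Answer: 46042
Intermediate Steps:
P = -1
r(s, C) = 9 (r(s, C) = -9*(-1) = 9)
(r(51, 166) + 29751) + 16282 = (9 + 29751) + 16282 = 29760 + 16282 = 46042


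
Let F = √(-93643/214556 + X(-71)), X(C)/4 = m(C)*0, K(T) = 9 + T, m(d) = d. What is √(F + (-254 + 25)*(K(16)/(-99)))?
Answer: √(724752150659900 + 116825742*I*√5022916877)/3540174 ≈ 7.6046 + 0.043437*I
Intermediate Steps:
X(C) = 0 (X(C) = 4*(C*0) = 4*0 = 0)
F = I*√5022916877/107278 (F = √(-93643/214556 + 0) = √(-93643/214556) = I*√5022916877/107278 ≈ 0.66064*I)
√(F + (-254 + 25)*(K(16)/(-99))) = √(I*√5022916877/107278 + (-254 + 25)*((9 + 16)/(-99))) = √(I*√5022916877/107278 - 5725*(-1)/99) = √(I*√5022916877/107278 - 229*(-25/99)) = √(I*√5022916877/107278 + 5725/99) = √(5725/99 + I*√5022916877/107278)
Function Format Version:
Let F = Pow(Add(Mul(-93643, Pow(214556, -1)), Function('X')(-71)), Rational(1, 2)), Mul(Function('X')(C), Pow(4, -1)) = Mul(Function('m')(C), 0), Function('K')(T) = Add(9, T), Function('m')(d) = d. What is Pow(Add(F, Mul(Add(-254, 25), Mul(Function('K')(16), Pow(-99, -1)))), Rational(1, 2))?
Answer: Mul(Rational(1, 3540174), Pow(Add(724752150659900, Mul(116825742, I, Pow(5022916877, Rational(1, 2)))), Rational(1, 2))) ≈ Add(7.6046, Mul(0.043437, I))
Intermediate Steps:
Function('X')(C) = 0 (Function('X')(C) = Mul(4, Mul(C, 0)) = Mul(4, 0) = 0)
F = Mul(Rational(1, 107278), I, Pow(5022916877, Rational(1, 2))) (F = Pow(Add(Mul(-93643, Pow(214556, -1)), 0), Rational(1, 2)) = Pow(Add(Mul(-93643, Rational(1, 214556)), 0), Rational(1, 2)) = Pow(Add(Rational(-93643, 214556), 0), Rational(1, 2)) = Pow(Rational(-93643, 214556), Rational(1, 2)) = Mul(Rational(1, 107278), I, Pow(5022916877, Rational(1, 2))) ≈ Mul(0.66064, I))
Pow(Add(F, Mul(Add(-254, 25), Mul(Function('K')(16), Pow(-99, -1)))), Rational(1, 2)) = Pow(Add(Mul(Rational(1, 107278), I, Pow(5022916877, Rational(1, 2))), Mul(Add(-254, 25), Mul(Add(9, 16), Pow(-99, -1)))), Rational(1, 2)) = Pow(Add(Mul(Rational(1, 107278), I, Pow(5022916877, Rational(1, 2))), Mul(-229, Mul(25, Rational(-1, 99)))), Rational(1, 2)) = Pow(Add(Mul(Rational(1, 107278), I, Pow(5022916877, Rational(1, 2))), Mul(-229, Rational(-25, 99))), Rational(1, 2)) = Pow(Add(Mul(Rational(1, 107278), I, Pow(5022916877, Rational(1, 2))), Rational(5725, 99)), Rational(1, 2)) = Pow(Add(Rational(5725, 99), Mul(Rational(1, 107278), I, Pow(5022916877, Rational(1, 2)))), Rational(1, 2))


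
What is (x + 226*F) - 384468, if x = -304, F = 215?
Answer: -336182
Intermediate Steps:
(x + 226*F) - 384468 = (-304 + 226*215) - 384468 = (-304 + 48590) - 384468 = 48286 - 384468 = -336182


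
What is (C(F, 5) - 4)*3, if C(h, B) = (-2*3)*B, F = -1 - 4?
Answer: -102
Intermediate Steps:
F = -5
C(h, B) = -6*B
(C(F, 5) - 4)*3 = (-6*5 - 4)*3 = (-30 - 4)*3 = -34*3 = -102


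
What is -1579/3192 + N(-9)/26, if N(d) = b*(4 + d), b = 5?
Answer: -60427/41496 ≈ -1.4562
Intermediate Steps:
N(d) = 20 + 5*d (N(d) = 5*(4 + d) = 20 + 5*d)
-1579/3192 + N(-9)/26 = -1579/3192 + (20 + 5*(-9))/26 = -1579*1/3192 + (20 - 45)*(1/26) = -1579/3192 - 25*1/26 = -1579/3192 - 25/26 = -60427/41496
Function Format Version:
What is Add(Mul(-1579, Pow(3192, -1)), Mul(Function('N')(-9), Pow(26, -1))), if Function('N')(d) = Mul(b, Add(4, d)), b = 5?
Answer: Rational(-60427, 41496) ≈ -1.4562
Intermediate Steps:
Function('N')(d) = Add(20, Mul(5, d)) (Function('N')(d) = Mul(5, Add(4, d)) = Add(20, Mul(5, d)))
Add(Mul(-1579, Pow(3192, -1)), Mul(Function('N')(-9), Pow(26, -1))) = Add(Mul(-1579, Pow(3192, -1)), Mul(Add(20, Mul(5, -9)), Pow(26, -1))) = Add(Mul(-1579, Rational(1, 3192)), Mul(Add(20, -45), Rational(1, 26))) = Add(Rational(-1579, 3192), Mul(-25, Rational(1, 26))) = Add(Rational(-1579, 3192), Rational(-25, 26)) = Rational(-60427, 41496)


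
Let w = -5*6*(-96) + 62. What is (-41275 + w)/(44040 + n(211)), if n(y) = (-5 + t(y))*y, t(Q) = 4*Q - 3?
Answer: -38333/220436 ≈ -0.17390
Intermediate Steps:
t(Q) = -3 + 4*Q
n(y) = y*(-8 + 4*y) (n(y) = (-5 + (-3 + 4*y))*y = (-8 + 4*y)*y = y*(-8 + 4*y))
w = 2942 (w = -30*(-96) + 62 = 2880 + 62 = 2942)
(-41275 + w)/(44040 + n(211)) = (-41275 + 2942)/(44040 + 4*211*(-2 + 211)) = -38333/(44040 + 4*211*209) = -38333/(44040 + 176396) = -38333/220436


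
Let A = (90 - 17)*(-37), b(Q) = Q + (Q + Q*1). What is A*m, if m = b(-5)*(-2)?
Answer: -81030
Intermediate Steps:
b(Q) = 3*Q (b(Q) = Q + (Q + Q) = Q + 2*Q = 3*Q)
A = -2701 (A = 73*(-37) = -2701)
m = 30 (m = (3*(-5))*(-2) = -15*(-2) = 30)
A*m = -2701*30 = -81030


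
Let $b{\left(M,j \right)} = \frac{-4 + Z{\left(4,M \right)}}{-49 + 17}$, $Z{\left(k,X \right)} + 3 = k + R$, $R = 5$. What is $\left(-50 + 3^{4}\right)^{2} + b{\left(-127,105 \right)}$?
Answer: $\frac{15375}{16} \approx 960.94$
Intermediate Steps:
$Z{\left(k,X \right)} = 2 + k$ ($Z{\left(k,X \right)} = -3 + \left(k + 5\right) = -3 + \left(5 + k\right) = 2 + k$)
$b{\left(M,j \right)} = - \frac{1}{16}$ ($b{\left(M,j \right)} = \frac{-4 + \left(2 + 4\right)}{-49 + 17} = \frac{-4 + 6}{-32} = 2 \left(- \frac{1}{32}\right) = - \frac{1}{16}$)
$\left(-50 + 3^{4}\right)^{2} + b{\left(-127,105 \right)} = \left(-50 + 3^{4}\right)^{2} - \frac{1}{16} = \left(-50 + 81\right)^{2} - \frac{1}{16} = 31^{2} - \frac{1}{16} = 961 - \frac{1}{16} = \frac{15375}{16}$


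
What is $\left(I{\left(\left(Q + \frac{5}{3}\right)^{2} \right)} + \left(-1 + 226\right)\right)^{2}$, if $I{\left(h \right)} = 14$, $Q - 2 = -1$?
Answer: $57121$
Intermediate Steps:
$Q = 1$ ($Q = 2 - 1 = 1$)
$\left(I{\left(\left(Q + \frac{5}{3}\right)^{2} \right)} + \left(-1 + 226\right)\right)^{2} = \left(14 + \left(-1 + 226\right)\right)^{2} = \left(14 + 225\right)^{2} = 239^{2} = 57121$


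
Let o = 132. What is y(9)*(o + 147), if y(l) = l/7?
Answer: 2511/7 ≈ 358.71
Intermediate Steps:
y(l) = l/7 (y(l) = l*(⅐) = l/7)
y(9)*(o + 147) = ((⅐)*9)*(132 + 147) = (9/7)*279 = 2511/7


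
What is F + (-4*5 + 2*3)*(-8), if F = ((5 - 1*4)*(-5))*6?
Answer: 82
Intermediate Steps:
F = -30 (F = ((5 - 4)*(-5))*6 = (1*(-5))*6 = -5*6 = -30)
F + (-4*5 + 2*3)*(-8) = -30 + (-4*5 + 2*3)*(-8) = -30 + (-20 + 6)*(-8) = -30 - 14*(-8) = -30 + 112 = 82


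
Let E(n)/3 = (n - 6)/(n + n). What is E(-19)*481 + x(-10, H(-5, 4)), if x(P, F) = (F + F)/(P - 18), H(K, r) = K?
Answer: 126310/133 ≈ 949.70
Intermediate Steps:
E(n) = 3*(-6 + n)/(2*n) (E(n) = 3*((n - 6)/(n + n)) = 3*((-6 + n)/((2*n))) = 3*((-6 + n)*(1/(2*n))) = 3*((-6 + n)/(2*n)) = 3*(-6 + n)/(2*n))
x(P, F) = 2*F/(-18 + P) (x(P, F) = (2*F)/(-18 + P) = 2*F/(-18 + P))
E(-19)*481 + x(-10, H(-5, 4)) = (3/2 - 9/(-19))*481 + 2*(-5)/(-18 - 10) = (3/2 - 9*(-1/19))*481 + 2*(-5)/(-28) = (3/2 + 9/19)*481 + 2*(-5)*(-1/28) = (75/38)*481 + 5/14 = 36075/38 + 5/14 = 126310/133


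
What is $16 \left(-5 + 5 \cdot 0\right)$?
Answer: $-80$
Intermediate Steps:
$16 \left(-5 + 5 \cdot 0\right) = 16 \left(-5 + 0\right) = 16 \left(-5\right) = -80$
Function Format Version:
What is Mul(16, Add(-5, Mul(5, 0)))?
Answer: -80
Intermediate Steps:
Mul(16, Add(-5, Mul(5, 0))) = Mul(16, Add(-5, 0)) = Mul(16, -5) = -80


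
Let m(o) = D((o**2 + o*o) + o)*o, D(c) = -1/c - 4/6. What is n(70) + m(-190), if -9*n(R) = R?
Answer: 405539/3411 ≈ 118.89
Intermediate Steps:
D(c) = -2/3 - 1/c (D(c) = -1/c - 4*1/6 = -1/c - 2/3 = -2/3 - 1/c)
n(R) = -R/9
m(o) = o*(-2/3 - 1/(o + 2*o**2)) (m(o) = (-2/3 - 1/((o**2 + o*o) + o))*o = (-2/3 - 1/((o**2 + o**2) + o))*o = (-2/3 - 1/(2*o**2 + o))*o = (-2/3 - 1/(o + 2*o**2))*o = o*(-2/3 - 1/(o + 2*o**2)))
n(70) + m(-190) = -1/9*70 + (-3 - 2*(-190)*(1 + 2*(-190)))/(3*(1 + 2*(-190))) = -70/9 + (-3 - 2*(-190)*(1 - 380))/(3*(1 - 380)) = -70/9 + (1/3)*(-3 - 2*(-190)*(-379))/(-379) = -70/9 + (1/3)*(-1/379)*(-3 - 144020) = -70/9 + (1/3)*(-1/379)*(-144023) = -70/9 + 144023/1137 = 405539/3411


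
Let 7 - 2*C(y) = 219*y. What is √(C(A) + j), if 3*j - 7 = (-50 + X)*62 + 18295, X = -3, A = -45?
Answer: √89427/3 ≈ 99.681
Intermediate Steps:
C(y) = 7/2 - 219*y/2
j = 15016/3 (j = 7/3 + ((-50 - 3)*62 + 18295)/3 = 7/3 + (-53*62 + 18295)/3 = 7/3 + (-3286 + 18295)/3 = 7/3 + (⅓)*15009 = 7/3 + 5003 = 15016/3 ≈ 5005.3)
√(C(A) + j) = √((7/2 - 219/2*(-45)) + 15016/3) = √((7/2 + 9855/2) + 15016/3) = √(4931 + 15016/3) = √(29809/3) = √89427/3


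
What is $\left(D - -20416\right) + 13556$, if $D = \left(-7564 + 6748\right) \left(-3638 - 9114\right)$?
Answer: $10439604$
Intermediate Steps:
$D = 10405632$ ($D = \left(-816\right) \left(-12752\right) = 10405632$)
$\left(D - -20416\right) + 13556 = \left(10405632 - -20416\right) + 13556 = \left(10405632 + 20416\right) + 13556 = 10426048 + 13556 = 10439604$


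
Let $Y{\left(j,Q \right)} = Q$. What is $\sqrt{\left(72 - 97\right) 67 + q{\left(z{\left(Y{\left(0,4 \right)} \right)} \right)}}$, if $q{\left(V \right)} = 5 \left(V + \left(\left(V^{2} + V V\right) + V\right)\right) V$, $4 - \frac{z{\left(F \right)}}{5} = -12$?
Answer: $5 \sqrt{207293} \approx 2276.5$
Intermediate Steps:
$z{\left(F \right)} = 80$ ($z{\left(F \right)} = 20 - -60 = 20 + 60 = 80$)
$q{\left(V \right)} = V \left(10 V + 10 V^{2}\right)$ ($q{\left(V \right)} = 5 \left(V + \left(\left(V^{2} + V^{2}\right) + V\right)\right) V = 5 \left(V + \left(2 V^{2} + V\right)\right) V = 5 \left(V + \left(V + 2 V^{2}\right)\right) V = 5 \left(2 V + 2 V^{2}\right) V = \left(10 V + 10 V^{2}\right) V = V \left(10 V + 10 V^{2}\right)$)
$\sqrt{\left(72 - 97\right) 67 + q{\left(z{\left(Y{\left(0,4 \right)} \right)} \right)}} = \sqrt{\left(72 - 97\right) 67 + 10 \cdot 80^{2} \left(1 + 80\right)} = \sqrt{\left(-25\right) 67 + 10 \cdot 6400 \cdot 81} = \sqrt{-1675 + 5184000} = \sqrt{5182325} = 5 \sqrt{207293}$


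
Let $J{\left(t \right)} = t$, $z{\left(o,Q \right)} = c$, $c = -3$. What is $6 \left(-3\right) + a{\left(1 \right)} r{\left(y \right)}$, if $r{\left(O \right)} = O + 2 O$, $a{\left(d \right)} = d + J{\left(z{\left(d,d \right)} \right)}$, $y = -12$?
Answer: $54$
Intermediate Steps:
$z{\left(o,Q \right)} = -3$
$a{\left(d \right)} = -3 + d$ ($a{\left(d \right)} = d - 3 = -3 + d$)
$r{\left(O \right)} = 3 O$
$6 \left(-3\right) + a{\left(1 \right)} r{\left(y \right)} = 6 \left(-3\right) + \left(-3 + 1\right) 3 \left(-12\right) = -18 - -72 = -18 + 72 = 54$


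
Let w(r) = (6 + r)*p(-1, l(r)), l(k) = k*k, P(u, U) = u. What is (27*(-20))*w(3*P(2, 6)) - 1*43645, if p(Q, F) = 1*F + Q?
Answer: -270445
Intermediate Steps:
l(k) = k**2
p(Q, F) = F + Q
w(r) = (-1 + r**2)*(6 + r) (w(r) = (6 + r)*(r**2 - 1) = (6 + r)*(-1 + r**2) = (-1 + r**2)*(6 + r))
(27*(-20))*w(3*P(2, 6)) - 1*43645 = (27*(-20))*((-1 + (3*2)**2)*(6 + 3*2)) - 1*43645 = -540*(-1 + 6**2)*(6 + 6) - 43645 = -540*(-1 + 36)*12 - 43645 = -18900*12 - 43645 = -540*420 - 43645 = -226800 - 43645 = -270445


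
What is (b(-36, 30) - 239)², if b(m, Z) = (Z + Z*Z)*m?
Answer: 1136970961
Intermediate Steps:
b(m, Z) = m*(Z + Z²) (b(m, Z) = (Z + Z²)*m = m*(Z + Z²))
(b(-36, 30) - 239)² = (30*(-36)*(1 + 30) - 239)² = (30*(-36)*31 - 239)² = (-33480 - 239)² = (-33719)² = 1136970961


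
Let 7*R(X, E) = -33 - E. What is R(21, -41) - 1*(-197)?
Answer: 1387/7 ≈ 198.14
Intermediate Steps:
R(X, E) = -33/7 - E/7 (R(X, E) = (-33 - E)/7 = -33/7 - E/7)
R(21, -41) - 1*(-197) = (-33/7 - ⅐*(-41)) - 1*(-197) = (-33/7 + 41/7) + 197 = 8/7 + 197 = 1387/7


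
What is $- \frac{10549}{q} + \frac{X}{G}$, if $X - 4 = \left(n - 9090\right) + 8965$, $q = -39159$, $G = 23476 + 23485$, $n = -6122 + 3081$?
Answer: $\frac{371570831}{1838945799} \approx 0.20206$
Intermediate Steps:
$n = -3041$
$G = 46961$
$X = -3162$ ($X = 4 + \left(\left(-3041 - 9090\right) + 8965\right) = 4 + \left(-12131 + 8965\right) = 4 - 3166 = -3162$)
$- \frac{10549}{q} + \frac{X}{G} = - \frac{10549}{-39159} - \frac{3162}{46961} = \left(-10549\right) \left(- \frac{1}{39159}\right) - \frac{3162}{46961} = \frac{10549}{39159} - \frac{3162}{46961} = \frac{371570831}{1838945799}$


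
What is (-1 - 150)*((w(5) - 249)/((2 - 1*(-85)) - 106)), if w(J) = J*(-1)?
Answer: -38354/19 ≈ -2018.6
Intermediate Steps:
w(J) = -J
(-1 - 150)*((w(5) - 249)/((2 - 1*(-85)) - 106)) = (-1 - 150)*((-1*5 - 249)/((2 - 1*(-85)) - 106)) = -151*(-5 - 249)/((2 + 85) - 106) = -(-38354)/(87 - 106) = -(-38354)/(-19) = -(-38354)*(-1)/19 = -151*254/19 = -38354/19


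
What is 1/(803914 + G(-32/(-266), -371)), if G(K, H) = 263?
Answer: 1/804177 ≈ 1.2435e-6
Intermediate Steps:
1/(803914 + G(-32/(-266), -371)) = 1/(803914 + 263) = 1/804177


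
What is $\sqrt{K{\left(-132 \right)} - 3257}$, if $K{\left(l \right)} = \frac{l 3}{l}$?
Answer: $i \sqrt{3254} \approx 57.044 i$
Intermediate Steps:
$K{\left(l \right)} = 3$ ($K{\left(l \right)} = \frac{3 l}{l} = 3$)
$\sqrt{K{\left(-132 \right)} - 3257} = \sqrt{3 - 3257} = \sqrt{-3254} = i \sqrt{3254}$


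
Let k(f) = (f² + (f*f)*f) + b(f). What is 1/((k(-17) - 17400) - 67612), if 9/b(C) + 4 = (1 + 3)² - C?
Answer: -29/2599435 ≈ -1.1156e-5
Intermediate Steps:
b(C) = 9/(12 - C) (b(C) = 9/(-4 + ((1 + 3)² - C)) = 9/(-4 + (4² - C)) = 9/(-4 + (16 - C)) = 9/(12 - C))
k(f) = f² + f³ - 9/(-12 + f) (k(f) = (f² + (f*f)*f) - 9/(-12 + f) = (f² + f²*f) - 9/(-12 + f) = (f² + f³) - 9/(-12 + f) = f² + f³ - 9/(-12 + f))
1/((k(-17) - 17400) - 67612) = 1/(((-9 + (-17)²*(1 - 17)*(-12 - 17))/(-12 - 17) - 17400) - 67612) = 1/(((-9 + 289*(-16)*(-29))/(-29) - 17400) - 67612) = 1/((-(-9 + 134096)/29 - 17400) - 67612) = 1/((-1/29*134087 - 17400) - 67612) = 1/((-134087/29 - 17400) - 67612) = 1/(-638687/29 - 67612) = 1/(-2599435/29) = -29/2599435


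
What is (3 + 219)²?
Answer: 49284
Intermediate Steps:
(3 + 219)² = 222² = 49284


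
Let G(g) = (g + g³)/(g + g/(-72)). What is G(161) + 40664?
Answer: 4753528/71 ≈ 66951.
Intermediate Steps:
G(g) = 72*(g + g³)/(71*g) (G(g) = (g + g³)/(g + g*(-1/72)) = (g + g³)/(g - g/72) = (g + g³)/((71*g/72)) = (g + g³)*(72/(71*g)) = 72*(g + g³)/(71*g))
G(161) + 40664 = (72/71 + (72/71)*161²) + 40664 = (72/71 + (72/71)*25921) + 40664 = (72/71 + 1866312/71) + 40664 = 1866384/71 + 40664 = 4753528/71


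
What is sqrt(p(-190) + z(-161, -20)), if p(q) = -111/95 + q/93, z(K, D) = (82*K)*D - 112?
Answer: sqrt(20601236604345)/8835 ≈ 513.74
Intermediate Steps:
z(K, D) = -112 + 82*D*K (z(K, D) = 82*D*K - 112 = -112 + 82*D*K)
p(q) = -111/95 + q/93 (p(q) = -111*1/95 + q*(1/93) = -111/95 + q/93)
sqrt(p(-190) + z(-161, -20)) = sqrt((-111/95 + (1/93)*(-190)) + (-112 + 82*(-20)*(-161))) = sqrt((-111/95 - 190/93) + (-112 + 264040)) = sqrt(-28373/8835 + 263928) = sqrt(2331775507/8835) = sqrt(20601236604345)/8835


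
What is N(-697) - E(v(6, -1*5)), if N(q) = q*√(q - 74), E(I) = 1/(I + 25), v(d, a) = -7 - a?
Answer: -1/23 - 697*I*√771 ≈ -0.043478 - 19354.0*I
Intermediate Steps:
E(I) = 1/(25 + I)
N(q) = q*√(-74 + q)
N(-697) - E(v(6, -1*5)) = -697*√(-74 - 697) - 1/(25 + (-7 - (-1)*5)) = -697*I*√771 - 1/(25 + (-7 - 1*(-5))) = -697*I*√771 - 1/(25 + (-7 + 5)) = -697*I*√771 - 1/(25 - 2) = -697*I*√771 - 1/23 = -1/23 - 697*I*√771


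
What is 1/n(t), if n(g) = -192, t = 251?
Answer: -1/192 ≈ -0.0052083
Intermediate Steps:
1/n(t) = 1/(-192) = -1/192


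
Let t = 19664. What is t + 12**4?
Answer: 40400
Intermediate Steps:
t + 12**4 = 19664 + 12**4 = 19664 + 20736 = 40400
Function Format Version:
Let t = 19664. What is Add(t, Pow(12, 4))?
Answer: 40400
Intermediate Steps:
Add(t, Pow(12, 4)) = Add(19664, Pow(12, 4)) = Add(19664, 20736) = 40400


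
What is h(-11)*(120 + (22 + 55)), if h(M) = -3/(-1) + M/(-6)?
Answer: 5713/6 ≈ 952.17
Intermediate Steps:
h(M) = 3 - M/6 (h(M) = -3*(-1) + M*(-⅙) = 3 - M/6)
h(-11)*(120 + (22 + 55)) = (3 - ⅙*(-11))*(120 + (22 + 55)) = (3 + 11/6)*(120 + 77) = (29/6)*197 = 5713/6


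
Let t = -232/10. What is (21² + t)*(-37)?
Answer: -77293/5 ≈ -15459.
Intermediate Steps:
t = -116/5 (t = -232*⅒ = -116/5 ≈ -23.200)
(21² + t)*(-37) = (21² - 116/5)*(-37) = (441 - 116/5)*(-37) = (2089/5)*(-37) = -77293/5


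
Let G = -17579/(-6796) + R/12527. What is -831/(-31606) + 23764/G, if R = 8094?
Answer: 4918670475664415/669120796534 ≈ 7350.9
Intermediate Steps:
G = 275218957/85133492 (G = -17579/(-6796) + 8094/12527 = -17579*(-1/6796) + 8094*(1/12527) = 17579/6796 + 8094/12527 = 275218957/85133492 ≈ 3.2328)
-831/(-31606) + 23764/G = -831/(-31606) + 23764/(275218957/85133492) = -831*(-1/31606) + 23764*(85133492/275218957) = 831/31606 + 155624023376/21170689 = 4918670475664415/669120796534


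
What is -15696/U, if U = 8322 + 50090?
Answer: -3924/14603 ≈ -0.26871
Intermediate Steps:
U = 58412
-15696/U = -15696/58412 = -15696*1/58412 = -3924/14603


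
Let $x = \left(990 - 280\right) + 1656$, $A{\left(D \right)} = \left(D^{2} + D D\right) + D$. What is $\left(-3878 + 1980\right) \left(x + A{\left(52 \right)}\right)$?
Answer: $-14853748$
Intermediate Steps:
$A{\left(D \right)} = D + 2 D^{2}$ ($A{\left(D \right)} = \left(D^{2} + D^{2}\right) + D = 2 D^{2} + D = D + 2 D^{2}$)
$x = 2366$ ($x = 710 + 1656 = 2366$)
$\left(-3878 + 1980\right) \left(x + A{\left(52 \right)}\right) = \left(-3878 + 1980\right) \left(2366 + 52 \left(1 + 2 \cdot 52\right)\right) = - 1898 \left(2366 + 52 \left(1 + 104\right)\right) = - 1898 \left(2366 + 52 \cdot 105\right) = - 1898 \left(2366 + 5460\right) = \left(-1898\right) 7826 = -14853748$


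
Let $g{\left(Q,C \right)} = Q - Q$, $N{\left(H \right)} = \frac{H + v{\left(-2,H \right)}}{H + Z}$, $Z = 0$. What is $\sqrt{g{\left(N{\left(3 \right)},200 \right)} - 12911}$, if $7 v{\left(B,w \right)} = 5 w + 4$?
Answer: $i \sqrt{12911} \approx 113.63 i$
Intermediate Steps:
$v{\left(B,w \right)} = \frac{4}{7} + \frac{5 w}{7}$ ($v{\left(B,w \right)} = \frac{5 w + 4}{7} = \frac{4 + 5 w}{7} = \frac{4}{7} + \frac{5 w}{7}$)
$N{\left(H \right)} = \frac{\frac{4}{7} + \frac{12 H}{7}}{H}$ ($N{\left(H \right)} = \frac{H + \left(\frac{4}{7} + \frac{5 H}{7}\right)}{H + 0} = \frac{\frac{4}{7} + \frac{12 H}{7}}{H}$)
$g{\left(Q,C \right)} = 0$
$\sqrt{g{\left(N{\left(3 \right)},200 \right)} - 12911} = \sqrt{0 - 12911} = \sqrt{-12911} = i \sqrt{12911}$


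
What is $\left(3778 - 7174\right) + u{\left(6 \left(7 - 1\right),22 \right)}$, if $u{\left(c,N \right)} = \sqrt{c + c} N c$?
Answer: $-3396 + 4752 \sqrt{2} \approx 3324.3$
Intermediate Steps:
$u{\left(c,N \right)} = N \sqrt{2} c^{\frac{3}{2}}$ ($u{\left(c,N \right)} = \sqrt{2 c} N c = \sqrt{2} \sqrt{c} N c = N \sqrt{2} \sqrt{c} c = N \sqrt{2} c^{\frac{3}{2}}$)
$\left(3778 - 7174\right) + u{\left(6 \left(7 - 1\right),22 \right)} = \left(3778 - 7174\right) + 22 \sqrt{2} \left(6 \left(7 - 1\right)\right)^{\frac{3}{2}} = \left(3778 - 7174\right) + 22 \sqrt{2} \left(6 \cdot 6\right)^{\frac{3}{2}} = -3396 + 22 \sqrt{2} \cdot 36^{\frac{3}{2}} = -3396 + 22 \sqrt{2} \cdot 216 = -3396 + 4752 \sqrt{2}$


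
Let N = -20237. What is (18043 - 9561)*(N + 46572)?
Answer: 223373470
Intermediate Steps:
(18043 - 9561)*(N + 46572) = (18043 - 9561)*(-20237 + 46572) = 8482*26335 = 223373470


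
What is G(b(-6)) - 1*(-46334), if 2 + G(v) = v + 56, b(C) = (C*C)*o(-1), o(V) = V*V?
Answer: 46424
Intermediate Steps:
o(V) = V²
b(C) = C² (b(C) = (C*C)*(-1)² = C²*1 = C²)
G(v) = 54 + v (G(v) = -2 + (v + 56) = -2 + (56 + v) = 54 + v)
G(b(-6)) - 1*(-46334) = (54 + (-6)²) - 1*(-46334) = (54 + 36) + 46334 = 90 + 46334 = 46424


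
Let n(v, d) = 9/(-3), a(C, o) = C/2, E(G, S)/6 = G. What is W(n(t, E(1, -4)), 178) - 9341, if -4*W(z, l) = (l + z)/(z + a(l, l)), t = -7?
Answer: -3213479/344 ≈ -9341.5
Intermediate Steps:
E(G, S) = 6*G
a(C, o) = C/2 (a(C, o) = C*(1/2) = C/2)
n(v, d) = -3 (n(v, d) = 9*(-1/3) = -3)
W(z, l) = -(l + z)/(4*(z + l/2))
W(n(t, E(1, -4)), 178) - 9341 = (-1*178 - 1*(-3))/(2*(178 + 2*(-3))) - 9341 = (-178 + 3)/(2*(178 - 6)) - 9341 = (1/2)*(-175)/172 - 9341 = (1/2)*(1/172)*(-175) - 9341 = -175/344 - 9341 = -3213479/344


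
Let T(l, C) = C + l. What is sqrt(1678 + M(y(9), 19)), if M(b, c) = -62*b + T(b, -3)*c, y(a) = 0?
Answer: sqrt(1621) ≈ 40.262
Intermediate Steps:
M(b, c) = -62*b + c*(-3 + b) (M(b, c) = -62*b + (-3 + b)*c = -62*b + c*(-3 + b))
sqrt(1678 + M(y(9), 19)) = sqrt(1678 + (-62*0 + 19*(-3 + 0))) = sqrt(1678 + (0 + 19*(-3))) = sqrt(1678 + (0 - 57)) = sqrt(1678 - 57) = sqrt(1621)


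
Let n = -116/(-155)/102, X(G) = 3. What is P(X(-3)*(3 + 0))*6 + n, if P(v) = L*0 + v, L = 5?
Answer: 426928/7905 ≈ 54.007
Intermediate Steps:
P(v) = v (P(v) = 5*0 + v = 0 + v = v)
n = 58/7905 (n = -116*(-1/155)*(1/102) = (116/155)*(1/102) = 58/7905 ≈ 0.0073371)
P(X(-3)*(3 + 0))*6 + n = (3*(3 + 0))*6 + 58/7905 = (3*3)*6 + 58/7905 = 9*6 + 58/7905 = 54 + 58/7905 = 426928/7905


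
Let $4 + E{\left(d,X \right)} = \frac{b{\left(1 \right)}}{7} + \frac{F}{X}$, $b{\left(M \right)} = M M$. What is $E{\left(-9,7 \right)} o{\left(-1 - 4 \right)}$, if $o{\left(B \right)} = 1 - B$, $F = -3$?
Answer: $- \frac{180}{7} \approx -25.714$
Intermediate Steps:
$b{\left(M \right)} = M^{2}$
$E{\left(d,X \right)} = - \frac{27}{7} - \frac{3}{X}$ ($E{\left(d,X \right)} = -4 + \left(\frac{1^{2}}{7} - \frac{3}{X}\right) = -4 + \left(1 \cdot \frac{1}{7} - \frac{3}{X}\right) = -4 + \left(\frac{1}{7} - \frac{3}{X}\right) = - \frac{27}{7} - \frac{3}{X}$)
$E{\left(-9,7 \right)} o{\left(-1 - 4 \right)} = \left(- \frac{27}{7} - \frac{3}{7}\right) \left(1 - \left(-1 - 4\right)\right) = \left(- \frac{27}{7} - \frac{3}{7}\right) \left(1 - -5\right) = - \frac{30 \left(1 + 5\right)}{7} = \left(- \frac{30}{7}\right) 6 = - \frac{180}{7}$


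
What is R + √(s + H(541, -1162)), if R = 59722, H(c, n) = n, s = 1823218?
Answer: 59722 + 62*√474 ≈ 61072.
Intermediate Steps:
R + √(s + H(541, -1162)) = 59722 + √(1823218 - 1162) = 59722 + √1822056 = 59722 + 62*√474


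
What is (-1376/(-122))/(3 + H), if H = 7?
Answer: 344/305 ≈ 1.1279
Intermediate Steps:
(-1376/(-122))/(3 + H) = (-1376/(-122))/(3 + 7) = -1376*(-1/122)/10 = (688/61)*(⅒) = 344/305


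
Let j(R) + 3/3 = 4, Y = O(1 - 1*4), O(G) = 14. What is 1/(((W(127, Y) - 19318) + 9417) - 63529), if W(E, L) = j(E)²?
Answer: -1/73421 ≈ -1.3620e-5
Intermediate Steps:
Y = 14
j(R) = 3 (j(R) = -1 + 4 = 3)
W(E, L) = 9 (W(E, L) = 3² = 9)
1/(((W(127, Y) - 19318) + 9417) - 63529) = 1/(((9 - 19318) + 9417) - 63529) = 1/((-19309 + 9417) - 63529) = 1/(-9892 - 63529) = 1/(-73421) = -1/73421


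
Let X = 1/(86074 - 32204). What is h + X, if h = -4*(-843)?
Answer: 181649641/53870 ≈ 3372.0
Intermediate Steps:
h = 3372
X = 1/53870 ≈ 1.8563e-5
h + X = 3372 + 1/53870 = 181649641/53870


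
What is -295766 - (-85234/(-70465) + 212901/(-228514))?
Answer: -21549770579751/72860810 ≈ -2.9577e+5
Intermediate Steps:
-295766 - (-85234/(-70465) + 212901/(-228514)) = -295766 - (-85234*(-1/70465) + 212901*(-1/228514)) = -295766 - (85234/70465 - 16377/17578) = -295766 - 1*20249291/72860810 = -295766 - 20249291/72860810 = -21549770579751/72860810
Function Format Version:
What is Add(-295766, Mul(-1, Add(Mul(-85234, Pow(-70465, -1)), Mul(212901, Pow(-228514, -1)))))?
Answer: Rational(-21549770579751, 72860810) ≈ -2.9577e+5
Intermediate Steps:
Add(-295766, Mul(-1, Add(Mul(-85234, Pow(-70465, -1)), Mul(212901, Pow(-228514, -1))))) = Add(-295766, Mul(-1, Add(Mul(-85234, Rational(-1, 70465)), Mul(212901, Rational(-1, 228514))))) = Add(-295766, Mul(-1, Add(Rational(85234, 70465), Rational(-16377, 17578)))) = Add(-295766, Mul(-1, Rational(20249291, 72860810))) = Add(-295766, Rational(-20249291, 72860810)) = Rational(-21549770579751, 72860810)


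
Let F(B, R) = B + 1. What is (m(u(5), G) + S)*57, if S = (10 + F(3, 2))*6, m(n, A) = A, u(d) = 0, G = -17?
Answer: 3819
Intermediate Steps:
F(B, R) = 1 + B
S = 84 (S = (10 + (1 + 3))*6 = (10 + 4)*6 = 14*6 = 84)
(m(u(5), G) + S)*57 = (-17 + 84)*57 = 67*57 = 3819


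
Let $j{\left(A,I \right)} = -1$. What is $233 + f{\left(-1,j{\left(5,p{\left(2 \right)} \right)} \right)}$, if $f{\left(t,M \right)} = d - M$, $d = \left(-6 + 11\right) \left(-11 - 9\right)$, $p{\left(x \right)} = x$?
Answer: $134$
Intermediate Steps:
$d = -100$ ($d = 5 \left(-20\right) = -100$)
$f{\left(t,M \right)} = -100 - M$
$233 + f{\left(-1,j{\left(5,p{\left(2 \right)} \right)} \right)} = 233 - 99 = 134$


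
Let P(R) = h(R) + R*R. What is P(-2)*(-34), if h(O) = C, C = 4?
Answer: -272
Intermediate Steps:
h(O) = 4
P(R) = 4 + R² (P(R) = 4 + R*R = 4 + R²)
P(-2)*(-34) = (4 + (-2)²)*(-34) = (4 + 4)*(-34) = 8*(-34) = -272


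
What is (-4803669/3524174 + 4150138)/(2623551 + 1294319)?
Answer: 14625803632343/13807255589380 ≈ 1.0593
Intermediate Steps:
(-4803669/3524174 + 4150138)/(2623551 + 1294319) = (-4803669*1/3524174 + 4150138)/3917870 = (-4803669/3524174 + 4150138)*(1/3917870) = (14625803632343/3524174)*(1/3917870) = 14625803632343/13807255589380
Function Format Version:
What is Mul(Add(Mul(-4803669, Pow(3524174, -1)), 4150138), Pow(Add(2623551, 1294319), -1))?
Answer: Rational(14625803632343, 13807255589380) ≈ 1.0593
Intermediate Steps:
Mul(Add(Mul(-4803669, Pow(3524174, -1)), 4150138), Pow(Add(2623551, 1294319), -1)) = Mul(Add(Mul(-4803669, Rational(1, 3524174)), 4150138), Pow(3917870, -1)) = Mul(Add(Rational(-4803669, 3524174), 4150138), Rational(1, 3917870)) = Mul(Rational(14625803632343, 3524174), Rational(1, 3917870)) = Rational(14625803632343, 13807255589380)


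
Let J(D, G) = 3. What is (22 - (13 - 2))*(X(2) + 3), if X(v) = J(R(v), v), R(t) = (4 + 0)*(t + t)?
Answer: 66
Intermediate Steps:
R(t) = 8*t (R(t) = 4*(2*t) = 8*t)
X(v) = 3
(22 - (13 - 2))*(X(2) + 3) = (22 - (13 - 2))*(3 + 3) = (22 - 1*11)*6 = (22 - 11)*6 = 11*6 = 66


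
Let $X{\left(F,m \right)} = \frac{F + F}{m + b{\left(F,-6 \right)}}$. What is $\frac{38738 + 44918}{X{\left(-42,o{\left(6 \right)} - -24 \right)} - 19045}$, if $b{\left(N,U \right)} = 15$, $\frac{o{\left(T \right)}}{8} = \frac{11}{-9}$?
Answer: $- \frac{22001528}{5009591} \approx -4.3919$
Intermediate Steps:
$o{\left(T \right)} = - \frac{88}{9}$ ($o{\left(T \right)} = 8 \frac{11}{-9} = 8 \cdot 11 \left(- \frac{1}{9}\right) = 8 \left(- \frac{11}{9}\right) = - \frac{88}{9}$)
$X{\left(F,m \right)} = \frac{2 F}{15 + m}$ ($X{\left(F,m \right)} = \frac{F + F}{m + 15} = \frac{2 F}{15 + m}$)
$\frac{38738 + 44918}{X{\left(-42,o{\left(6 \right)} - -24 \right)} - 19045} = \frac{38738 + 44918}{2 \left(-42\right) \frac{1}{15 - - \frac{128}{9}} - 19045} = \frac{83656}{2 \left(-42\right) \frac{1}{15 + \left(- \frac{88}{9} + 24\right)} - 19045} = \frac{83656}{2 \left(-42\right) \frac{1}{15 + \frac{128}{9}} - 19045} = \frac{83656}{2 \left(-42\right) \frac{1}{\frac{263}{9}} - 19045} = \frac{83656}{2 \left(-42\right) \frac{9}{263} - 19045} = \frac{83656}{- \frac{756}{263} - 19045} = \frac{83656}{- \frac{5009591}{263}} = 83656 \left(- \frac{263}{5009591}\right) = - \frac{22001528}{5009591}$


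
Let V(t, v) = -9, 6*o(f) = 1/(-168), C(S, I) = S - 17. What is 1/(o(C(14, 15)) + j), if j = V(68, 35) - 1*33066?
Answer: -1008/33339601 ≈ -3.0234e-5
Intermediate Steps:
C(S, I) = -17 + S
o(f) = -1/1008 (o(f) = (1/6)/(-168) = (1/6)*(-1/168) = -1/1008)
j = -33075 (j = -9 - 1*33066 = -9 - 33066 = -33075)
1/(o(C(14, 15)) + j) = 1/(-1/1008 - 33075) = 1/(-33339601/1008) = -1008/33339601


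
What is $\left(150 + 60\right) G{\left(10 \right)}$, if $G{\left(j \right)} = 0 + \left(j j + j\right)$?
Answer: $23100$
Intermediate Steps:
$G{\left(j \right)} = j + j^{2}$ ($G{\left(j \right)} = 0 + \left(j^{2} + j\right) = 0 + \left(j + j^{2}\right) = j + j^{2}$)
$\left(150 + 60\right) G{\left(10 \right)} = \left(150 + 60\right) 10 \left(1 + 10\right) = 210 \cdot 10 \cdot 11 = 210 \cdot 110 = 23100$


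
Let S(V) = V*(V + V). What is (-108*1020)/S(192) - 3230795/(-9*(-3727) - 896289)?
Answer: 497083175/220862976 ≈ 2.2506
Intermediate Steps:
S(V) = 2*V² (S(V) = V*(2*V) = 2*V²)
(-108*1020)/S(192) - 3230795/(-9*(-3727) - 896289) = (-108*1020)/((2*192²)) - 3230795/(-9*(-3727) - 896289) = -110160/(2*36864) - 3230795/(33543 - 896289) = -110160/73728 - 3230795/(-862746) = -110160*1/73728 - 3230795*(-1/862746) = -765/512 + 3230795/862746 = 497083175/220862976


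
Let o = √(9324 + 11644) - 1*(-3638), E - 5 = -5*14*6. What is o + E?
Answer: 3223 + 2*√5242 ≈ 3367.8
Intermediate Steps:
E = -415 (E = 5 - 5*14*6 = 5 - 70*6 = 5 - 420 = -415)
o = 3638 + 2*√5242 (o = √20968 + 3638 = 2*√5242 + 3638 = 3638 + 2*√5242 ≈ 3782.8)
o + E = (3638 + 2*√5242) - 415 = 3223 + 2*√5242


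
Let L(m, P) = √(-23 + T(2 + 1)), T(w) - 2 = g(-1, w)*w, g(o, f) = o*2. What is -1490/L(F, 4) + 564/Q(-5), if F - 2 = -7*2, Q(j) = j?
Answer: -564/5 + 1490*I*√3/9 ≈ -112.8 + 286.75*I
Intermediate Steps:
g(o, f) = 2*o
F = -12 (F = 2 - 7*2 = 2 - 14 = -12)
T(w) = 2 - 2*w (T(w) = 2 + (2*(-1))*w = 2 - 2*w)
L(m, P) = 3*I*√3 (L(m, P) = √(-23 + (2 - 2*(2 + 1))) = √(-23 + (2 - 2*3)) = √(-23 + (2 - 6)) = √(-23 - 4) = √(-27) = 3*I*√3)
-1490/L(F, 4) + 564/Q(-5) = -1490*(-I*√3/9) + 564/(-5) = -(-1490)*I*√3/9 + 564*(-⅕) = 1490*I*√3/9 - 564/5 = -564/5 + 1490*I*√3/9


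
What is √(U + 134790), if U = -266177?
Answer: I*√131387 ≈ 362.47*I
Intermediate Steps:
√(U + 134790) = √(-266177 + 134790) = √(-131387) = I*√131387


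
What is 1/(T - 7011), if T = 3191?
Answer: -1/3820 ≈ -0.00026178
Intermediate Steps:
1/(T - 7011) = 1/(3191 - 7011) = 1/(-3820) = -1/3820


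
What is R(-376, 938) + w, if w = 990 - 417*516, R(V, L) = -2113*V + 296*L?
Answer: 857954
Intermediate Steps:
w = -214182 (w = 990 - 215172 = -214182)
R(-376, 938) + w = (-2113*(-376) + 296*938) - 214182 = (794488 + 277648) - 214182 = 1072136 - 214182 = 857954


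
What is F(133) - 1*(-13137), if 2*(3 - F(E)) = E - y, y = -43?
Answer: 13052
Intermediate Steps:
F(E) = -37/2 - E/2 (F(E) = 3 - (E - 1*(-43))/2 = 3 - (E + 43)/2 = 3 - (43 + E)/2 = 3 + (-43/2 - E/2) = -37/2 - E/2)
F(133) - 1*(-13137) = (-37/2 - ½*133) - 1*(-13137) = (-37/2 - 133/2) + 13137 = -85 + 13137 = 13052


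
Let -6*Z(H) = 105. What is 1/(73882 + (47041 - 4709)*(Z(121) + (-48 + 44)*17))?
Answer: -1/3545504 ≈ -2.8205e-7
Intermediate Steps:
Z(H) = -35/2 (Z(H) = -1/6*105 = -35/2)
1/(73882 + (47041 - 4709)*(Z(121) + (-48 + 44)*17)) = 1/(73882 + (47041 - 4709)*(-35/2 + (-48 + 44)*17)) = 1/(73882 + 42332*(-35/2 - 4*17)) = 1/(73882 + 42332*(-35/2 - 68)) = 1/(73882 + 42332*(-171/2)) = 1/(73882 - 3619386) = 1/(-3545504) = -1/3545504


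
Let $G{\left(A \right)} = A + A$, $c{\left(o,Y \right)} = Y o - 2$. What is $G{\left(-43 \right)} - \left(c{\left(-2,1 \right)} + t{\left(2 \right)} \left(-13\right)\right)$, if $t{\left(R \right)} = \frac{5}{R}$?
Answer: $- \frac{99}{2} \approx -49.5$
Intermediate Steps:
$c{\left(o,Y \right)} = -2 + Y o$
$G{\left(A \right)} = 2 A$
$G{\left(-43 \right)} - \left(c{\left(-2,1 \right)} + t{\left(2 \right)} \left(-13\right)\right) = 2 \left(-43\right) - \left(\left(-2 + 1 \left(-2\right)\right) + \frac{5}{2} \left(-13\right)\right) = -86 - \left(\left(-2 - 2\right) + 5 \cdot \frac{1}{2} \left(-13\right)\right) = -86 - \left(-4 + \frac{5}{2} \left(-13\right)\right) = -86 - \left(-4 - \frac{65}{2}\right) = -86 - - \frac{73}{2} = -86 + \frac{73}{2} = - \frac{99}{2}$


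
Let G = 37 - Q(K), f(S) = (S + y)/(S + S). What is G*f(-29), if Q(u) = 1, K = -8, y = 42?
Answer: -234/29 ≈ -8.0690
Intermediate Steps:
f(S) = (42 + S)/(2*S) (f(S) = (S + 42)/(S + S) = (42 + S)/((2*S)) = (42 + S)*(1/(2*S)) = (42 + S)/(2*S))
G = 36 (G = 37 - 1*1 = 37 - 1 = 36)
G*f(-29) = 36*((½)*(42 - 29)/(-29)) = 36*((½)*(-1/29)*13) = 36*(-13/58) = -234/29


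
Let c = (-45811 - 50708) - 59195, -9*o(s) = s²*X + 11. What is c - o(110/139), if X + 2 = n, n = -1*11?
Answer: -27076896515/173889 ≈ -1.5571e+5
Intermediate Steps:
n = -11
X = -13 (X = -2 - 11 = -13)
o(s) = -11/9 + 13*s²/9 (o(s) = -(s²*(-13) + 11)/9 = -(-13*s² + 11)/9 = -(11 - 13*s²)/9 = -11/9 + 13*s²/9)
c = -155714 (c = -96519 - 59195 = -155714)
c - o(110/139) = -155714 - (-11/9 + 13*(110/139)²/9) = -155714 - (-11/9 + (13/9)*(12100/19321)) = -155714 - (-11/9 + 157300/173889) = -155714 - 1*(-55231/173889) = -155714 + 55231/173889 = -27076896515/173889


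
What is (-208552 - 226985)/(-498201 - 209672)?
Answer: 435537/707873 ≈ 0.61528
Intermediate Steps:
(-208552 - 226985)/(-498201 - 209672) = -435537/(-707873) = -435537*(-1/707873) = 435537/707873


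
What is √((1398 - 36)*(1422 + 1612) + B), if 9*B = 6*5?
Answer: 11*√307362/3 ≈ 2032.8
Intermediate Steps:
B = 10/3 (B = (6*5)/9 = (⅑)*30 = 10/3 ≈ 3.3333)
√((1398 - 36)*(1422 + 1612) + B) = √((1398 - 36)*(1422 + 1612) + 10/3) = √(1362*3034 + 10/3) = √(4132308 + 10/3) = √(12396934/3) = 11*√307362/3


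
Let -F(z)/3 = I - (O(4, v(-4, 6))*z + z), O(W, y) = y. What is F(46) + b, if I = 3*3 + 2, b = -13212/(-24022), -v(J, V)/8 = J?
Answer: 54308337/12011 ≈ 4521.5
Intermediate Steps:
v(J, V) = -8*J
b = 6606/12011 (b = -13212*(-1/24022) = 6606/12011 ≈ 0.55000)
I = 11 (I = 9 + 2 = 11)
F(z) = -33 + 99*z (F(z) = -3*(11 - ((-8*(-4))*z + z)) = -3*(11 - (32*z + z)) = -3*(11 - 33*z) = -33 + 99*z)
F(46) + b = (-33 + 99*46) + 6606/12011 = (-33 + 4554) + 6606/12011 = 4521 + 6606/12011 = 54308337/12011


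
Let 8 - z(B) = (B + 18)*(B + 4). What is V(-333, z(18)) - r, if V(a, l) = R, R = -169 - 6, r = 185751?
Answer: -185926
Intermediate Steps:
z(B) = 8 - (4 + B)*(18 + B) (z(B) = 8 - (B + 18)*(B + 4) = 8 - (18 + B)*(4 + B) = 8 - (4 + B)*(18 + B))
R = -175
V(a, l) = -175
V(-333, z(18)) - r = -175 - 1*185751 = -175 - 185751 = -185926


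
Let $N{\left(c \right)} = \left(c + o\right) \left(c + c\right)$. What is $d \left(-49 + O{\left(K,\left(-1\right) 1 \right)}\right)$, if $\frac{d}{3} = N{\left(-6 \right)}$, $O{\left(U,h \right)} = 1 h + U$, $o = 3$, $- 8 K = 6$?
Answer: $-5481$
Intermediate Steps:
$K = - \frac{3}{4}$ ($K = \left(- \frac{1}{8}\right) 6 = - \frac{3}{4} \approx -0.75$)
$N{\left(c \right)} = 2 c \left(3 + c\right)$ ($N{\left(c \right)} = \left(c + 3\right) \left(c + c\right) = \left(3 + c\right) 2 c = 2 c \left(3 + c\right)$)
$O{\left(U,h \right)} = U + h$ ($O{\left(U,h \right)} = h + U = U + h$)
$d = 108$ ($d = 3 \cdot 2 \left(-6\right) \left(3 - 6\right) = 3 \cdot 2 \left(-6\right) \left(-3\right) = 3 \cdot 36 = 108$)
$d \left(-49 + O{\left(K,\left(-1\right) 1 \right)}\right) = 108 \left(-49 - \frac{7}{4}\right) = 108 \left(- \frac{203}{4}\right) = -5481$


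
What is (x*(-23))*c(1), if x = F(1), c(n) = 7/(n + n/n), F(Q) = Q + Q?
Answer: -161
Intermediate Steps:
F(Q) = 2*Q
c(n) = 7/(1 + n) (c(n) = 7/(n + 1) = 7/(1 + n))
x = 2 (x = 2*1 = 2)
(x*(-23))*c(1) = (2*(-23))*(7/(1 + 1)) = -322/2 = -46*7/2 = -161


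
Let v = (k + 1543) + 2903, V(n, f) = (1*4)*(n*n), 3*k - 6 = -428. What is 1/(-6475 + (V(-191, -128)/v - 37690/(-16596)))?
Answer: -26794242/172523708431 ≈ -0.00015531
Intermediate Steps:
k = -422/3 (k = 2 + (⅓)*(-428) = 2 - 428/3 = -422/3 ≈ -140.67)
V(n, f) = 4*n²
v = 12916/3 (v = (-422/3 + 1543) + 2903 = 4207/3 + 2903 = 12916/3 ≈ 4305.3)
1/(-6475 + (V(-191, -128)/v - 37690/(-16596))) = 1/(-6475 + ((4*(-191)²)/(12916/3) - 37690/(-16596))) = 1/(-6475 + ((4*36481)*(3/12916) - 37690*(-1/16596))) = 1/(-6475 + (145924*(3/12916) + 18845/8298)) = 1/(-6475 + (109443/3229 + 18845/8298)) = 1/(-6475 + 969008519/26794242) = 1/(-172523708431/26794242) = -26794242/172523708431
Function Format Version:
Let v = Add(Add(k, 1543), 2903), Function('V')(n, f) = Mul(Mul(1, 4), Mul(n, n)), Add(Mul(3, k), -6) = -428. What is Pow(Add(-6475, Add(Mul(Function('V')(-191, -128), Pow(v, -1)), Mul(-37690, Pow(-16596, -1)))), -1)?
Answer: Rational(-26794242, 172523708431) ≈ -0.00015531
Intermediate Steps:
k = Rational(-422, 3) (k = Add(2, Mul(Rational(1, 3), -428)) = Add(2, Rational(-428, 3)) = Rational(-422, 3) ≈ -140.67)
Function('V')(n, f) = Mul(4, Pow(n, 2))
v = Rational(12916, 3) (v = Add(Add(Rational(-422, 3), 1543), 2903) = Add(Rational(4207, 3), 2903) = Rational(12916, 3) ≈ 4305.3)
Pow(Add(-6475, Add(Mul(Function('V')(-191, -128), Pow(v, -1)), Mul(-37690, Pow(-16596, -1)))), -1) = Pow(Add(-6475, Add(Mul(Mul(4, Pow(-191, 2)), Pow(Rational(12916, 3), -1)), Mul(-37690, Pow(-16596, -1)))), -1) = Pow(Add(-6475, Add(Mul(Mul(4, 36481), Rational(3, 12916)), Mul(-37690, Rational(-1, 16596)))), -1) = Pow(Add(-6475, Add(Mul(145924, Rational(3, 12916)), Rational(18845, 8298))), -1) = Pow(Add(-6475, Add(Rational(109443, 3229), Rational(18845, 8298))), -1) = Pow(Add(-6475, Rational(969008519, 26794242)), -1) = Pow(Rational(-172523708431, 26794242), -1) = Rational(-26794242, 172523708431)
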